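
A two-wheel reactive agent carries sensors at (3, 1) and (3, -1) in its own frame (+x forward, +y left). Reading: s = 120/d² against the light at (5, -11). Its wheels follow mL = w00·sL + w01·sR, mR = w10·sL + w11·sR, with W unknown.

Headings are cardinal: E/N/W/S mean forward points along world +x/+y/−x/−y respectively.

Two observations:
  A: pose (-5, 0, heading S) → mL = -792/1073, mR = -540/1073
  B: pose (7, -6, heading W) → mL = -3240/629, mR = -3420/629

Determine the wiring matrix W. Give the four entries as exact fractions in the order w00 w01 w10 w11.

-1/2 -1/2 -1 1/2

obs A: pose=(-5,0,S) → sL=24/29, sR=24/37, mL=-792/1073, mR=-540/1073
obs B: pose=(7,-6,W) → sL=120/17, sR=120/37, mL=-3240/629, mR=-3420/629
sensor matrix S = [[24/29, 24/37], [120/17, 120/37]]; det S = -34560/18241
solve [mL_A; mL_B] = S·[w00; w01] and [mR_A; mR_B] = S·[w10; w11]:
  w00 = -1/2, w01 = -1/2, w10 = -1, w11 = 1/2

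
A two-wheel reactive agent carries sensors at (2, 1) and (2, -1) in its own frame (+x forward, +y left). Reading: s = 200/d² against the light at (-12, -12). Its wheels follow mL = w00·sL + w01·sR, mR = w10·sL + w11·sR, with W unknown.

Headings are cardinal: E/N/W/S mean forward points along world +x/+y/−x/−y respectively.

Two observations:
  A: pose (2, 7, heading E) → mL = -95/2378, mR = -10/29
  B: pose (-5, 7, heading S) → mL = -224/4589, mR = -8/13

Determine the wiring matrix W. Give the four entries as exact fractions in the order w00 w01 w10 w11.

obs A: pose=(2,7,E) → sL=25/82, sR=10/29, mL=-95/2378, mR=-10/29
obs B: pose=(-5,7,S) → sL=200/353, sR=8/13, mL=-224/4589, mR=-8/13
sensor matrix S = [[25/82, 10/29], [200/353, 8/13]]; det S = -42300/5456321
solve [mL_A; mL_B] = S·[w00; w01] and [mR_A; mR_B] = S·[w10; w11]:
  w00 = 1, w01 = -1, w10 = 0, w11 = -1

1 -1 0 -1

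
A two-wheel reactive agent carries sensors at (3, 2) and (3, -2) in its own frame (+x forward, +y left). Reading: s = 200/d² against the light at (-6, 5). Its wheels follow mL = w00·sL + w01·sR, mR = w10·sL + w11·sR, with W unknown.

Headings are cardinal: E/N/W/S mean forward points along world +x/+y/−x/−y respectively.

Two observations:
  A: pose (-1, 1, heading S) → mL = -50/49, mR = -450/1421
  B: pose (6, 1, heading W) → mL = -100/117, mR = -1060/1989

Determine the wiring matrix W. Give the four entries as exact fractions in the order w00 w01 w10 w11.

obs A: pose=(-1,1,S) → sL=100/49, sR=100/29, mL=-50/49, mR=-450/1421
obs B: pose=(6,1,W) → sL=200/117, sR=40/17, mL=-100/117, mR=-1060/1989
sensor matrix S = [[100/49, 100/29], [200/117, 40/17]]; det S = -3088000/2826369
solve [mL_A; mL_B] = S·[w00; w01] and [mR_A; mR_B] = S·[w10; w11]:
  w00 = -1/2, w01 = 0, w10 = -1, w11 = 1/2

-1/2 0 -1 1/2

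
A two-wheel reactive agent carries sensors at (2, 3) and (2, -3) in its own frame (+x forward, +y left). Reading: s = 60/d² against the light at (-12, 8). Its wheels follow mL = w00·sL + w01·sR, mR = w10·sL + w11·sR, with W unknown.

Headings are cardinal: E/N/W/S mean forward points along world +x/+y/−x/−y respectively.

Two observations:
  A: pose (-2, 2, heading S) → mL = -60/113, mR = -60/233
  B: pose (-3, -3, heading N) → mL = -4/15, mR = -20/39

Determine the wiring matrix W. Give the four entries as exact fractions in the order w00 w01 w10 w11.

obs A: pose=(-2,2,S) → sL=60/233, sR=60/113, mL=-60/113, mR=-60/233
obs B: pose=(-3,-3,N) → sL=20/39, sR=4/15, mL=-4/15, mR=-20/39
sensor matrix S = [[60/233, 60/113], [20/39, 4/15]]; det S = -69696/342277
solve [mL_A; mL_B] = S·[w00; w01] and [mR_A; mR_B] = S·[w10; w11]:
  w00 = 0, w01 = -1, w10 = -1, w11 = 0

0 -1 -1 0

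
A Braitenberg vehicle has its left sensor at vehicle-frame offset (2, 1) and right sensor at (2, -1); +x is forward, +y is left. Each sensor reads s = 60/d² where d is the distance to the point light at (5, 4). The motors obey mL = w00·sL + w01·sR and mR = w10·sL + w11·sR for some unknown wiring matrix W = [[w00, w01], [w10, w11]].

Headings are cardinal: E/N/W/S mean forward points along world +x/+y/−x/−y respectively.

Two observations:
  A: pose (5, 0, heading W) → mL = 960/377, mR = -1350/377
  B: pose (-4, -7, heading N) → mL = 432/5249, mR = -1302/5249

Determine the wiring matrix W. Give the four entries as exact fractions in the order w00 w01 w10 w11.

obs A: pose=(5,0,W) → sL=60/29, sR=60/13, mL=960/377, mR=-1350/377
obs B: pose=(-4,-7,N) → sL=60/181, sR=12/29, mL=432/5249, mR=-1302/5249
sensor matrix S = [[60/29, 60/13], [60/181, 12/29]]; det S = -1333440/1978873
solve [mL_A; mL_B] = S·[w00; w01] and [mR_A; mR_B] = S·[w10; w11]:
  w00 = -1, w01 = 1, w10 = 1/2, w11 = -1

-1 1 1/2 -1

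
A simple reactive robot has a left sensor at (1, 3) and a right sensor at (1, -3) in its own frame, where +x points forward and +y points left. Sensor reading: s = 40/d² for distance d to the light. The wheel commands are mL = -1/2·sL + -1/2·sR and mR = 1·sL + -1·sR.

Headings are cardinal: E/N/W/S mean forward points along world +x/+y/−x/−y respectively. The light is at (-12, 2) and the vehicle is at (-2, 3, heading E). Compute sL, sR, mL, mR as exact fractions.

40/137 8/25 -1048/3425 -96/3425

left sensor world pos  = (-1, 6); dL² = 137
right sensor world pos = (-1, 0); dR² = 125
sL = 40/137 = 40/137
sR = 40/125 = 8/25
mL = -1/2·sL + -1/2·sR = -1048/3425
mR = 1·sL + -1·sR = -96/3425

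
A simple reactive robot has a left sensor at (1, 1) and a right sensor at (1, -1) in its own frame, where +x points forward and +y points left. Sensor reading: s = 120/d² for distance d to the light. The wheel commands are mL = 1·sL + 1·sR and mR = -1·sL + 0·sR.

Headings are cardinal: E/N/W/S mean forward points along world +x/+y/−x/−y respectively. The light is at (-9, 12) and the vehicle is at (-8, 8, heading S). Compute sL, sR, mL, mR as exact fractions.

120/29 24/5 1296/145 -120/29

left sensor world pos  = (-7, 7); dL² = 29
right sensor world pos = (-9, 7); dR² = 25
sL = 120/29 = 120/29
sR = 120/25 = 24/5
mL = 1·sL + 1·sR = 1296/145
mR = -1·sL + 0·sR = -120/29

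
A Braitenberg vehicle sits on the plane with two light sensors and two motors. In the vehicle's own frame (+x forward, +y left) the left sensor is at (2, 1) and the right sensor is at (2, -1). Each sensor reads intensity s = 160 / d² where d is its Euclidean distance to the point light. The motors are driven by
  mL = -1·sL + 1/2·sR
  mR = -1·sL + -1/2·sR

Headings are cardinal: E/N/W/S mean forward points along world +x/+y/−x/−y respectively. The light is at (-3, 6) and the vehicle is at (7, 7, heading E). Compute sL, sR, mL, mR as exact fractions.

40/37 10/9 -175/333 -545/333

left sensor world pos  = (9, 8); dL² = 148
right sensor world pos = (9, 6); dR² = 144
sL = 160/148 = 40/37
sR = 160/144 = 10/9
mL = -1·sL + 1/2·sR = -175/333
mR = -1·sL + -1/2·sR = -545/333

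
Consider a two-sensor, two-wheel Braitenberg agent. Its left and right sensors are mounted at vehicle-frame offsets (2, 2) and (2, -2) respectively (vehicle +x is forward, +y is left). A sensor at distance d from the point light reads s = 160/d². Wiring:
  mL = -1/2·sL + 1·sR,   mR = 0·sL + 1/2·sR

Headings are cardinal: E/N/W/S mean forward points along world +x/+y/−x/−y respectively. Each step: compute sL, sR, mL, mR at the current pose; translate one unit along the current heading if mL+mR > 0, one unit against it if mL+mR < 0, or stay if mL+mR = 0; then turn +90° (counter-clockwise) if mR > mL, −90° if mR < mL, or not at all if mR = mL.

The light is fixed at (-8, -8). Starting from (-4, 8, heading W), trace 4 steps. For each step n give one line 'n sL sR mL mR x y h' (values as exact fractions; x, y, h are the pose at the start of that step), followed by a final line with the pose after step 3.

n=0: pose=(-4,8,W); sL=4/5, sR=20/41; mL=18/205, mR=10/41; mL+mR=68/205 → advance +1; mR−mL=32/205 → turn +1·90°
n=1: pose=(-5,8,S); sL=160/221, sR=160/197; mL=19600/43537, mR=80/197; mL+mR=37280/43537 → advance +1; mR−mL=-1920/43537 → turn -1·90°
n=2: pose=(-5,7,W); sL=16/17, sR=16/29; mL=40/493, mR=8/29; mL+mR=176/493 → advance +1; mR−mL=96/493 → turn +1·90°
n=3: pose=(-6,7,S); sL=32/37, sR=160/169; mL=3216/6253, mR=80/169; mL+mR=6176/6253 → advance +1; mR−mL=-256/6253 → turn -1·90°

0 4/5 20/41 18/205 10/41 -4 8 W
1 160/221 160/197 19600/43537 80/197 -5 8 S
2 16/17 16/29 40/493 8/29 -5 7 W
3 32/37 160/169 3216/6253 80/169 -6 7 S
final -6 6 W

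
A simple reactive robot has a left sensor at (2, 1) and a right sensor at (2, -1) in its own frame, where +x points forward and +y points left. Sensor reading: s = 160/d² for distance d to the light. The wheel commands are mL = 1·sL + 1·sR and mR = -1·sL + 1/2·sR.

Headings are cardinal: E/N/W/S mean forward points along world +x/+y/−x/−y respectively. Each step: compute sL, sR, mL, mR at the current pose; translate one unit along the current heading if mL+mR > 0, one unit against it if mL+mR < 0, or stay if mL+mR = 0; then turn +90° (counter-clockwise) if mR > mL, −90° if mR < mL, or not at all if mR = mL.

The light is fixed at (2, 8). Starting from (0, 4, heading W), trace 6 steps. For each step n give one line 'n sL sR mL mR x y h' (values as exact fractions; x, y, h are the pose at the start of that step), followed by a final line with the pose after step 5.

0 160/41 32/5 2112/205 -144/205 0 4 W
1 8 20 28 2 -1 4 N
2 32 160/17 704/17 -464/17 -1 5 E
3 80/13 80/17 2400/221 -840/221 0 5 S
4 160/41 32/5 2112/205 -144/205 0 4 W
5 8 20 28 2 -1 4 N
final -1 5 E

n=0: pose=(0,4,W); sL=160/41, sR=32/5; mL=2112/205, mR=-144/205; mL+mR=48/5 → advance +1; mR−mL=-2256/205 → turn -1·90°
n=1: pose=(-1,4,N); sL=8, sR=20; mL=28, mR=2; mL+mR=30 → advance +1; mR−mL=-26 → turn -1·90°
n=2: pose=(-1,5,E); sL=32, sR=160/17; mL=704/17, mR=-464/17; mL+mR=240/17 → advance +1; mR−mL=-1168/17 → turn -1·90°
n=3: pose=(0,5,S); sL=80/13, sR=80/17; mL=2400/221, mR=-840/221; mL+mR=120/17 → advance +1; mR−mL=-3240/221 → turn -1·90°
n=4: pose=(0,4,W); sL=160/41, sR=32/5; mL=2112/205, mR=-144/205; mL+mR=48/5 → advance +1; mR−mL=-2256/205 → turn -1·90°
n=5: pose=(-1,4,N); sL=8, sR=20; mL=28, mR=2; mL+mR=30 → advance +1; mR−mL=-26 → turn -1·90°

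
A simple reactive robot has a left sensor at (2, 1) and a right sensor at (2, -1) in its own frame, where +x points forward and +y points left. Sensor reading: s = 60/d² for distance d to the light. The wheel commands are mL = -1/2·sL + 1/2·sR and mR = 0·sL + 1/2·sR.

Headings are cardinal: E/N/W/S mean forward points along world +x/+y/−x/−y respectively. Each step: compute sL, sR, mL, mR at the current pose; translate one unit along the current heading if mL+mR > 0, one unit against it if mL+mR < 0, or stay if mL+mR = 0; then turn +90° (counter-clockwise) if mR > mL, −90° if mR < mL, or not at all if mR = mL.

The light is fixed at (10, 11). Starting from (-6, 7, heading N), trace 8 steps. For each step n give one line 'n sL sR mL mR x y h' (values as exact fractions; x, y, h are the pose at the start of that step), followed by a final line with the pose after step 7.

n=0: pose=(-6,7,N); sL=60/293, sR=60/229; mL=1920/67097, mR=30/229; mL+mR=10710/67097 → advance +1; mR−mL=30/293 → turn +1·90°
n=1: pose=(-6,8,W); sL=3/17, sR=15/82; mL=9/2788, mR=15/164; mL+mR=66/697 → advance +1; mR−mL=3/34 → turn +1·90°
n=2: pose=(-7,8,S); sL=60/281, sR=60/349; mL=-2040/98069, mR=30/349; mL+mR=6390/98069 → advance +1; mR−mL=30/281 → turn +1·90°
n=3: pose=(-7,7,E); sL=10/39, sR=6/25; mL=-8/975, mR=3/25; mL+mR=109/975 → advance +1; mR−mL=5/39 → turn +1·90°
n=4: pose=(-6,7,N); sL=60/293, sR=60/229; mL=1920/67097, mR=30/229; mL+mR=10710/67097 → advance +1; mR−mL=30/293 → turn +1·90°
n=5: pose=(-6,8,W); sL=3/17, sR=15/82; mL=9/2788, mR=15/164; mL+mR=66/697 → advance +1; mR−mL=3/34 → turn +1·90°
n=6: pose=(-7,8,S); sL=60/281, sR=60/349; mL=-2040/98069, mR=30/349; mL+mR=6390/98069 → advance +1; mR−mL=30/281 → turn +1·90°
n=7: pose=(-7,7,E); sL=10/39, sR=6/25; mL=-8/975, mR=3/25; mL+mR=109/975 → advance +1; mR−mL=5/39 → turn +1·90°

0 60/293 60/229 1920/67097 30/229 -6 7 N
1 3/17 15/82 9/2788 15/164 -6 8 W
2 60/281 60/349 -2040/98069 30/349 -7 8 S
3 10/39 6/25 -8/975 3/25 -7 7 E
4 60/293 60/229 1920/67097 30/229 -6 7 N
5 3/17 15/82 9/2788 15/164 -6 8 W
6 60/281 60/349 -2040/98069 30/349 -7 8 S
7 10/39 6/25 -8/975 3/25 -7 7 E
final -6 7 N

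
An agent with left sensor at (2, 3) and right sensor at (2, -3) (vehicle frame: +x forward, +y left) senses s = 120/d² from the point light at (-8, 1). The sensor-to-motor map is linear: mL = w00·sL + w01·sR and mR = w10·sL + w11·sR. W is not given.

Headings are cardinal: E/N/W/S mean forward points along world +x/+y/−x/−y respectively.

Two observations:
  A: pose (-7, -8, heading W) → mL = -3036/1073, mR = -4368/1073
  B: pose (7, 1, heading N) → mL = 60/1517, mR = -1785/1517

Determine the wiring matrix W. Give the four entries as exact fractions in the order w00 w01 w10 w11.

1/2 -1 -1 -1

obs A: pose=(-7,-8,W) → sL=24/29, sR=120/37, mL=-3036/1073, mR=-4368/1073
obs B: pose=(7,1,N) → sL=30/37, sR=15/41, mL=60/1517, mR=-1785/1517
sensor matrix S = [[24/29, 120/37], [30/37, 15/41]]; det S = -3787560/1627741
solve [mL_A; mL_B] = S·[w00; w01] and [mR_A; mR_B] = S·[w10; w11]:
  w00 = 1/2, w01 = -1, w10 = -1, w11 = -1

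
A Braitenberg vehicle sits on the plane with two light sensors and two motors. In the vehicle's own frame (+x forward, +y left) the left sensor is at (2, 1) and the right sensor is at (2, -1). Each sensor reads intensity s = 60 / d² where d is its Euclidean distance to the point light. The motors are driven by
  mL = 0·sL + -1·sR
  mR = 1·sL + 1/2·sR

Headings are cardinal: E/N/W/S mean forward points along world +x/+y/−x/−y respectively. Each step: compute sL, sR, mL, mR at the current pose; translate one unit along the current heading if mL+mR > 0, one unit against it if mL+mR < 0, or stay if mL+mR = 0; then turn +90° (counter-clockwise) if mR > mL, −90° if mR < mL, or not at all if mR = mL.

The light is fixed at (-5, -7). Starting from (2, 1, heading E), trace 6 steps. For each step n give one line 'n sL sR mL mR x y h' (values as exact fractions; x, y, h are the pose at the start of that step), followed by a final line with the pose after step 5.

0 10/27 6/13 -6/13 211/351 2 1 E
1 60/149 60/181 -60/181 15330/26969 3 1 N
2 3/5 15/34 -15/34 279/340 3 2 W
3 60/113 12/17 -12/17 1698/1921 2 2 S
4 10/27 6/13 -6/13 211/351 2 1 E
5 60/149 60/181 -60/181 15330/26969 3 1 N
final 3 2 W

n=0: pose=(2,1,E); sL=10/27, sR=6/13; mL=-6/13, mR=211/351; mL+mR=49/351 → advance +1; mR−mL=373/351 → turn +1·90°
n=1: pose=(3,1,N); sL=60/149, sR=60/181; mL=-60/181, mR=15330/26969; mL+mR=6390/26969 → advance +1; mR−mL=24270/26969 → turn +1·90°
n=2: pose=(3,2,W); sL=3/5, sR=15/34; mL=-15/34, mR=279/340; mL+mR=129/340 → advance +1; mR−mL=429/340 → turn +1·90°
n=3: pose=(2,2,S); sL=60/113, sR=12/17; mL=-12/17, mR=1698/1921; mL+mR=342/1921 → advance +1; mR−mL=3054/1921 → turn +1·90°
n=4: pose=(2,1,E); sL=10/27, sR=6/13; mL=-6/13, mR=211/351; mL+mR=49/351 → advance +1; mR−mL=373/351 → turn +1·90°
n=5: pose=(3,1,N); sL=60/149, sR=60/181; mL=-60/181, mR=15330/26969; mL+mR=6390/26969 → advance +1; mR−mL=24270/26969 → turn +1·90°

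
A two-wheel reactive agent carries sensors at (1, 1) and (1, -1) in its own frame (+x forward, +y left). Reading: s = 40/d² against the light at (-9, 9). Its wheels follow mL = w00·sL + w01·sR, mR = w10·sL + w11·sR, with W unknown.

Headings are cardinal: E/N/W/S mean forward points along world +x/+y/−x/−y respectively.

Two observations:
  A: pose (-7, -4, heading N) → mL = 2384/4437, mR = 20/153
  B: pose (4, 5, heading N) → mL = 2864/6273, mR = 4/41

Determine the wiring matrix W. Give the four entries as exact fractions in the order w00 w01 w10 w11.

1 1 0 1/2

obs A: pose=(-7,-4,N) → sL=8/29, sR=40/153, mL=2384/4437, mR=20/153
obs B: pose=(4,5,N) → sL=40/153, sR=8/41, mL=2864/6273, mR=4/41
sensor matrix S = [[8/29, 40/153], [40/153, 8/41]]; det S = -404224/27833301
solve [mL_A; mL_B] = S·[w00; w01] and [mR_A; mR_B] = S·[w10; w11]:
  w00 = 1, w01 = 1, w10 = 0, w11 = 1/2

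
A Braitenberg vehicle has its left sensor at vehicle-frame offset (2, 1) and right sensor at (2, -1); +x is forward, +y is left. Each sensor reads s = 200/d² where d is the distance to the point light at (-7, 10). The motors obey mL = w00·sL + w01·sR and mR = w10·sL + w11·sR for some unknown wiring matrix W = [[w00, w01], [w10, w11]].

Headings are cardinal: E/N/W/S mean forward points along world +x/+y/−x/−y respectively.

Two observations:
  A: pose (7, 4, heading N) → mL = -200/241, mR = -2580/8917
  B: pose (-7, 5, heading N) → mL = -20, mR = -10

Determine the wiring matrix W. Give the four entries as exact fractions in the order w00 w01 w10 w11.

0 -1 1/2 -1

obs A: pose=(7,4,N) → sL=40/37, sR=200/241, mL=-200/241, mR=-2580/8917
obs B: pose=(-7,5,N) → sL=20, sR=20, mL=-20, mR=-10
sensor matrix S = [[40/37, 200/241], [20, 20]]; det S = 44800/8917
solve [mL_A; mL_B] = S·[w00; w01] and [mR_A; mR_B] = S·[w10; w11]:
  w00 = 0, w01 = -1, w10 = 1/2, w11 = -1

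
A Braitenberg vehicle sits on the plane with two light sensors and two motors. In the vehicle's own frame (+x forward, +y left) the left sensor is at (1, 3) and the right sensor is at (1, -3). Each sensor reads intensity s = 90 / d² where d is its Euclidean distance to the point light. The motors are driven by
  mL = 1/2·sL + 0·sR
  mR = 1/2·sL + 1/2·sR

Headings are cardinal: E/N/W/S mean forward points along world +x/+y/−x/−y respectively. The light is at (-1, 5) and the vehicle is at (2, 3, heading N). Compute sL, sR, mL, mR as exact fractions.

90 90/37 45 1710/37

left sensor world pos  = (-1, 4); dL² = 1
right sensor world pos = (5, 4); dR² = 37
sL = 90/1 = 90
sR = 90/37 = 90/37
mL = 1/2·sL + 0·sR = 45
mR = 1/2·sL + 1/2·sR = 1710/37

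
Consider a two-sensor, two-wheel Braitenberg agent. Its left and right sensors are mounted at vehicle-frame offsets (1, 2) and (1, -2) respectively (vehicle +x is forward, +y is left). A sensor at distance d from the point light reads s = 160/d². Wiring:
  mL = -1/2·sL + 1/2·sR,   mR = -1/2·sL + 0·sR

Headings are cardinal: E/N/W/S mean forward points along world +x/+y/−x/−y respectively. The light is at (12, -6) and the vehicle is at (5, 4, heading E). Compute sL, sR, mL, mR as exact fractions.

8/9 8/5 16/45 -4/9

left sensor world pos  = (6, 6); dL² = 180
right sensor world pos = (6, 2); dR² = 100
sL = 160/180 = 8/9
sR = 160/100 = 8/5
mL = -1/2·sL + 1/2·sR = 16/45
mR = -1/2·sL + 0·sR = -4/9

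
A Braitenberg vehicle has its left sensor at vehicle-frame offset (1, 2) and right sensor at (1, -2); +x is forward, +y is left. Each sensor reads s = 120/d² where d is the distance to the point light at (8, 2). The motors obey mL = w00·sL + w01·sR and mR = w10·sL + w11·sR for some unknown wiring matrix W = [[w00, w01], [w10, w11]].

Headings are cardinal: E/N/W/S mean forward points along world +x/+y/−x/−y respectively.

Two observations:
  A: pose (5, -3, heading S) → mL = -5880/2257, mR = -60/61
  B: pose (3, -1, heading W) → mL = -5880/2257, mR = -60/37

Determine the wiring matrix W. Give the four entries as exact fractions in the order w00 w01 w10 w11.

obs A: pose=(5,-3,S) → sL=120/37, sR=120/61, mL=-5880/2257, mR=-60/61
obs B: pose=(3,-1,W) → sL=120/61, sR=120/37, mL=-5880/2257, mR=-60/37
sensor matrix S = [[120/37, 120/61], [120/61, 120/37]]; det S = 33868800/5094049
solve [mL_A; mL_B] = S·[w00; w01] and [mR_A; mR_B] = S·[w10; w11]:
  w00 = -1/2, w01 = -1/2, w10 = 0, w11 = -1/2

-1/2 -1/2 0 -1/2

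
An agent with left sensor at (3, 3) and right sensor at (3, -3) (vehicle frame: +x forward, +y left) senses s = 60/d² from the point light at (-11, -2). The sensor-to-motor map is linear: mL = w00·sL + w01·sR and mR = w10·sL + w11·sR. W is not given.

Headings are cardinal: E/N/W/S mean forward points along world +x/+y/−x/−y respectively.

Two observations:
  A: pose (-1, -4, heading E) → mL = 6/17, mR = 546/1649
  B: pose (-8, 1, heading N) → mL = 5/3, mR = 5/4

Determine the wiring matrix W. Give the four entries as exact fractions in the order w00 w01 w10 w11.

1 0 1/2 1/2

obs A: pose=(-1,-4,E) → sL=6/17, sR=30/97, mL=6/17, mR=546/1649
obs B: pose=(-8,1,N) → sL=5/3, sR=5/6, mL=5/3, mR=5/4
sensor matrix S = [[6/17, 30/97], [5/3, 5/6]]; det S = -365/1649
solve [mL_A; mL_B] = S·[w00; w01] and [mR_A; mR_B] = S·[w10; w11]:
  w00 = 1, w01 = 0, w10 = 1/2, w11 = 1/2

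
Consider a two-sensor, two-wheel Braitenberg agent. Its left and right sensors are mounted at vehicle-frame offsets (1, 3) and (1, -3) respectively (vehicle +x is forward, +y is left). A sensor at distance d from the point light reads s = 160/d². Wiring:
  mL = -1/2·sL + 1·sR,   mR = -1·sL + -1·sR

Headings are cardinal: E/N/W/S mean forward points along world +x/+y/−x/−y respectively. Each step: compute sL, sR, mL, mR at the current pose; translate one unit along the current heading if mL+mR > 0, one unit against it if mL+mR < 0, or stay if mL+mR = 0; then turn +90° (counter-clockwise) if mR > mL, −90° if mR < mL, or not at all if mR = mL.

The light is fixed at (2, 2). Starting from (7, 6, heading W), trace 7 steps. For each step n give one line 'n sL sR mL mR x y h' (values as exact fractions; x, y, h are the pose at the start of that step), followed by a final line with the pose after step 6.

n=0: pose=(7,6,W); sL=160/17, sR=32/13; mL=-496/221, mR=-2624/221; mL+mR=-240/17 → advance -1; mR−mL=-2128/221 → turn -1·90°
n=1: pose=(8,6,N); sL=80/17, sR=80/53; mL=-760/901, mR=-5600/901; mL+mR=-120/17 → advance -1; mR−mL=-4840/901 → turn -1·90°
n=2: pose=(8,5,E); sL=32/17, sR=160/49; mL=1936/833, mR=-4288/833; mL+mR=-48/17 → advance -1; mR−mL=-6224/833 → turn -1·90°
n=3: pose=(7,5,S); sL=40/17, sR=20; mL=320/17, mR=-380/17; mL+mR=-60/17 → advance -1; mR−mL=-700/17 → turn -1·90°
n=4: pose=(7,6,W); sL=160/17, sR=32/13; mL=-496/221, mR=-2624/221; mL+mR=-240/17 → advance -1; mR−mL=-2128/221 → turn -1·90°
n=5: pose=(8,6,N); sL=80/17, sR=80/53; mL=-760/901, mR=-5600/901; mL+mR=-120/17 → advance -1; mR−mL=-4840/901 → turn -1·90°
n=6: pose=(8,5,E); sL=32/17, sR=160/49; mL=1936/833, mR=-4288/833; mL+mR=-48/17 → advance -1; mR−mL=-6224/833 → turn -1·90°

0 160/17 32/13 -496/221 -2624/221 7 6 W
1 80/17 80/53 -760/901 -5600/901 8 6 N
2 32/17 160/49 1936/833 -4288/833 8 5 E
3 40/17 20 320/17 -380/17 7 5 S
4 160/17 32/13 -496/221 -2624/221 7 6 W
5 80/17 80/53 -760/901 -5600/901 8 6 N
6 32/17 160/49 1936/833 -4288/833 8 5 E
final 7 5 S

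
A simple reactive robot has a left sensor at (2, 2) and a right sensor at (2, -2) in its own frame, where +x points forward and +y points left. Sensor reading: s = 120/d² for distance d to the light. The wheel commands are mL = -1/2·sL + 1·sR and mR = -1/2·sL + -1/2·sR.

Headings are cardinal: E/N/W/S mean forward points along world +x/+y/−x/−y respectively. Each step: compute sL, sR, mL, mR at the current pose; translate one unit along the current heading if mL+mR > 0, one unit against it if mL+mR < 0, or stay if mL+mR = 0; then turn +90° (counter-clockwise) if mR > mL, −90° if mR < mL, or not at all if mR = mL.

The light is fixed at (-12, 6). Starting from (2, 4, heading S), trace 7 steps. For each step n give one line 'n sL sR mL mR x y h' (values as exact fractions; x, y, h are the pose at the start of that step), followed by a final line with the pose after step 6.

n=0: pose=(2,4,S); sL=15/34, sR=3/4; mL=9/17, mR=-81/136; mL+mR=-9/136 → advance -1; mR−mL=-9/8 → turn -1·90°
n=1: pose=(2,5,W); sL=40/51, sR=24/29; mL=644/1479, mR=-1192/1479; mL+mR=-548/1479 → advance -1; mR−mL=-36/29 → turn -1·90°
n=2: pose=(3,5,N); sL=12/17, sR=12/29; mL=30/493, mR=-276/493; mL+mR=-246/493 → advance -1; mR−mL=-18/29 → turn -1·90°
n=3: pose=(3,4,E); sL=120/289, sR=24/61; mL=3276/17629, mR=-7128/17629; mL+mR=-3852/17629 → advance -1; mR−mL=-36/61 → turn -1·90°
n=4: pose=(2,4,S); sL=15/34, sR=3/4; mL=9/17, mR=-81/136; mL+mR=-9/136 → advance -1; mR−mL=-9/8 → turn -1·90°
n=5: pose=(2,5,W); sL=40/51, sR=24/29; mL=644/1479, mR=-1192/1479; mL+mR=-548/1479 → advance -1; mR−mL=-36/29 → turn -1·90°
n=6: pose=(3,5,N); sL=12/17, sR=12/29; mL=30/493, mR=-276/493; mL+mR=-246/493 → advance -1; mR−mL=-18/29 → turn -1·90°

0 15/34 3/4 9/17 -81/136 2 4 S
1 40/51 24/29 644/1479 -1192/1479 2 5 W
2 12/17 12/29 30/493 -276/493 3 5 N
3 120/289 24/61 3276/17629 -7128/17629 3 4 E
4 15/34 3/4 9/17 -81/136 2 4 S
5 40/51 24/29 644/1479 -1192/1479 2 5 W
6 12/17 12/29 30/493 -276/493 3 5 N
final 3 4 E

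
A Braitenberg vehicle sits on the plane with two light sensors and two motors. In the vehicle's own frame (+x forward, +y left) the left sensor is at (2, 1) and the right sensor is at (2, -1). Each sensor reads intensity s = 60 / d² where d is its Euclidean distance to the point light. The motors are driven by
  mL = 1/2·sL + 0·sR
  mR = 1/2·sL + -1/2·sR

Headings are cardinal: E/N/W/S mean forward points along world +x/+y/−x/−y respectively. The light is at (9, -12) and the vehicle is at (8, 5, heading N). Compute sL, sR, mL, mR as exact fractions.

left sensor world pos  = (7, 7); dL² = 365
right sensor world pos = (9, 7); dR² = 361
sL = 60/365 = 12/73
sR = 60/361 = 60/361
mL = 1/2·sL + 0·sR = 6/73
mR = 1/2·sL + -1/2·sR = -24/26353

12/73 60/361 6/73 -24/26353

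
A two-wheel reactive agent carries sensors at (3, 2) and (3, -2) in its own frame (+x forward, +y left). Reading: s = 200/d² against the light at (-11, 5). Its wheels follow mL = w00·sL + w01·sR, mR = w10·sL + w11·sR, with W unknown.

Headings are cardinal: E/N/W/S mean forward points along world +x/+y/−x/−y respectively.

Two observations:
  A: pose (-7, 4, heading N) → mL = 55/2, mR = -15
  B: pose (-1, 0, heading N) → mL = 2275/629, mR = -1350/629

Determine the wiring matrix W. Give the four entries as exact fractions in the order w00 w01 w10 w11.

obs A: pose=(-7,4,N) → sL=25, sR=5, mL=55/2, mR=-15
obs B: pose=(-1,0,N) → sL=50/17, sR=50/37, mL=2275/629, mR=-1350/629
sensor matrix S = [[25, 5], [50/17, 50/37]]; det S = 12000/629
solve [mL_A; mL_B] = S·[w00; w01] and [mR_A; mR_B] = S·[w10; w11]:
  w00 = 1, w01 = 1/2, w10 = -1/2, w11 = -1/2

1 1/2 -1/2 -1/2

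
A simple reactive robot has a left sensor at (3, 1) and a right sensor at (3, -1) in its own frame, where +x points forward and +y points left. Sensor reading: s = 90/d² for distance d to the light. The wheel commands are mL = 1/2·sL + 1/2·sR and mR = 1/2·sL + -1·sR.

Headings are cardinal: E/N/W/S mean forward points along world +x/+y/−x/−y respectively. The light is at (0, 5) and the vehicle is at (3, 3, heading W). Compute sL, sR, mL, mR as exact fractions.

left sensor world pos  = (0, 2); dL² = 9
right sensor world pos = (0, 4); dR² = 1
sL = 90/9 = 10
sR = 90/1 = 90
mL = 1/2·sL + 1/2·sR = 50
mR = 1/2·sL + -1·sR = -85

10 90 50 -85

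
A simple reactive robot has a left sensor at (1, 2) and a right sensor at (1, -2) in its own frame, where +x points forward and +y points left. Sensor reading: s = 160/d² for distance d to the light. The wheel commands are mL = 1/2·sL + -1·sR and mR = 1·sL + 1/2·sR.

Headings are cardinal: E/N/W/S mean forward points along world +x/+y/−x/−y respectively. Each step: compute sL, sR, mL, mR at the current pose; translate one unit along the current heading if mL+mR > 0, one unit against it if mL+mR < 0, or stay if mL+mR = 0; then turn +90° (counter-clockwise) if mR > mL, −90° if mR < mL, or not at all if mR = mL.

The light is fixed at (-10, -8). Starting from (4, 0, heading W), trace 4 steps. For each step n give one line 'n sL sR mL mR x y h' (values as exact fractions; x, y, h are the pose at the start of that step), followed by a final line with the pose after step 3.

0 32/41 160/269 -2256/11029 11888/11029 4 0 W
1 80/137 16/17 -1512/2329 2456/2329 3 0 S
2 160/277 160/221 -26640/61217 57520/61217 3 -1 E
3 10/13 1/2 -3/26 53/52 4 -1 N
final 4 0 W

n=0: pose=(4,0,W); sL=32/41, sR=160/269; mL=-2256/11029, mR=11888/11029; mL+mR=9632/11029 → advance +1; mR−mL=14144/11029 → turn +1·90°
n=1: pose=(3,0,S); sL=80/137, sR=16/17; mL=-1512/2329, mR=2456/2329; mL+mR=944/2329 → advance +1; mR−mL=3968/2329 → turn +1·90°
n=2: pose=(3,-1,E); sL=160/277, sR=160/221; mL=-26640/61217, mR=57520/61217; mL+mR=30880/61217 → advance +1; mR−mL=84160/61217 → turn +1·90°
n=3: pose=(4,-1,N); sL=10/13, sR=1/2; mL=-3/26, mR=53/52; mL+mR=47/52 → advance +1; mR−mL=59/52 → turn +1·90°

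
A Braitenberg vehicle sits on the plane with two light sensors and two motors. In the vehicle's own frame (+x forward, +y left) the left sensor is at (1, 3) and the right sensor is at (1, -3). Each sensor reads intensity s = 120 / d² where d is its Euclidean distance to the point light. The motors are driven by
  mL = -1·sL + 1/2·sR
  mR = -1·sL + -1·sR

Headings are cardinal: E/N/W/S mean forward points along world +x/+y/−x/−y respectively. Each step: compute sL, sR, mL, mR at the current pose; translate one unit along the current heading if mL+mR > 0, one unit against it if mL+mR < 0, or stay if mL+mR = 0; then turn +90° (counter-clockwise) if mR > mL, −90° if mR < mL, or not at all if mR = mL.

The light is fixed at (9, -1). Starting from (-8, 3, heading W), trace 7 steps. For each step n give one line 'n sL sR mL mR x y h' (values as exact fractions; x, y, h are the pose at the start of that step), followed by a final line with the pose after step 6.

0 24/65 120/373 -5052/24245 -16752/24245 -8 3 W
1 60/193 60/97 -30/18721 -17400/18721 -7 3 N
2 40/87 8/15 -28/145 -144/145 -7 2 E
3 3/5 30/101 -228/505 -453/505 -8 2 S
4 24/65 120/373 -5052/24245 -16752/24245 -8 3 W
5 60/193 60/97 -30/18721 -17400/18721 -7 3 N
6 40/87 8/15 -28/145 -144/145 -7 2 E
final -8 2 S

n=0: pose=(-8,3,W); sL=24/65, sR=120/373; mL=-5052/24245, mR=-16752/24245; mL+mR=-21804/24245 → advance -1; mR−mL=-180/373 → turn -1·90°
n=1: pose=(-7,3,N); sL=60/193, sR=60/97; mL=-30/18721, mR=-17400/18721; mL+mR=-17430/18721 → advance -1; mR−mL=-90/97 → turn -1·90°
n=2: pose=(-7,2,E); sL=40/87, sR=8/15; mL=-28/145, mR=-144/145; mL+mR=-172/145 → advance -1; mR−mL=-4/5 → turn -1·90°
n=3: pose=(-8,2,S); sL=3/5, sR=30/101; mL=-228/505, mR=-453/505; mL+mR=-681/505 → advance -1; mR−mL=-45/101 → turn -1·90°
n=4: pose=(-8,3,W); sL=24/65, sR=120/373; mL=-5052/24245, mR=-16752/24245; mL+mR=-21804/24245 → advance -1; mR−mL=-180/373 → turn -1·90°
n=5: pose=(-7,3,N); sL=60/193, sR=60/97; mL=-30/18721, mR=-17400/18721; mL+mR=-17430/18721 → advance -1; mR−mL=-90/97 → turn -1·90°
n=6: pose=(-7,2,E); sL=40/87, sR=8/15; mL=-28/145, mR=-144/145; mL+mR=-172/145 → advance -1; mR−mL=-4/5 → turn -1·90°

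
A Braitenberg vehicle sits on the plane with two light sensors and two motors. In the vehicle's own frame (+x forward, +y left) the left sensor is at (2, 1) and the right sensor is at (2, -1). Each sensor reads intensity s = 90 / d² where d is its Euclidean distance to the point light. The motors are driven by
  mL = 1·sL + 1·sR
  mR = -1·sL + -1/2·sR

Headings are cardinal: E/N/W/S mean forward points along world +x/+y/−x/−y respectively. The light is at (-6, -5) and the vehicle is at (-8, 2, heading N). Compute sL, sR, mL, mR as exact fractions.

1 45/41 86/41 -127/82

left sensor world pos  = (-9, 4); dL² = 90
right sensor world pos = (-7, 4); dR² = 82
sL = 90/90 = 1
sR = 90/82 = 45/41
mL = 1·sL + 1·sR = 86/41
mR = -1·sL + -1/2·sR = -127/82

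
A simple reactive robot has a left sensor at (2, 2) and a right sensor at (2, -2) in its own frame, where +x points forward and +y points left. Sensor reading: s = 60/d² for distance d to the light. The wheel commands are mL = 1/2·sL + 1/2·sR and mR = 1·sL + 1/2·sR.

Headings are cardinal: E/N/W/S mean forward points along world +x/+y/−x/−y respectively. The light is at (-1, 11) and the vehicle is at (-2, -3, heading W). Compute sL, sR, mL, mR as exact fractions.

12/53 20/51 836/2703 1142/2703

left sensor world pos  = (-4, -5); dL² = 265
right sensor world pos = (-4, -1); dR² = 153
sL = 60/265 = 12/53
sR = 60/153 = 20/51
mL = 1/2·sL + 1/2·sR = 836/2703
mR = 1·sL + 1/2·sR = 1142/2703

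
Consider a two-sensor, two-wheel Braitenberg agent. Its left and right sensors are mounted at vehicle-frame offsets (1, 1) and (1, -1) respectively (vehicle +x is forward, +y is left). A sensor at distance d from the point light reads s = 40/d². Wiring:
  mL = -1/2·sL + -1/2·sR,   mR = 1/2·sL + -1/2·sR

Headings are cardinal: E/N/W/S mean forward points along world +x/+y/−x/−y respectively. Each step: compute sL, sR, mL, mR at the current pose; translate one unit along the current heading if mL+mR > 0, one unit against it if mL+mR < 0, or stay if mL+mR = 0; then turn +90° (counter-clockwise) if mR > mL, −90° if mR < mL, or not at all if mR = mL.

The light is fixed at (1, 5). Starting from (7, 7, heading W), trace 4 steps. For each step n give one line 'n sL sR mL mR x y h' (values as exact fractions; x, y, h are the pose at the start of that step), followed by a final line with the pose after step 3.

n=0: pose=(7,7,W); sL=20/13, sR=20/17; mL=-300/221, mR=40/221; mL+mR=-20/17 → advance -1; mR−mL=20/13 → turn +1·90°
n=1: pose=(8,7,S); sL=8/13, sR=40/37; mL=-408/481, mR=-112/481; mL+mR=-40/37 → advance -1; mR−mL=8/13 → turn +1·90°
n=2: pose=(8,8,E); sL=1/2, sR=10/17; mL=-37/68, mR=-3/68; mL+mR=-10/17 → advance -1; mR−mL=1/2 → turn +1·90°
n=3: pose=(7,8,N); sL=40/41, sR=8/13; mL=-424/533, mR=96/533; mL+mR=-8/13 → advance -1; mR−mL=40/41 → turn +1·90°

0 20/13 20/17 -300/221 40/221 7 7 W
1 8/13 40/37 -408/481 -112/481 8 7 S
2 1/2 10/17 -37/68 -3/68 8 8 E
3 40/41 8/13 -424/533 96/533 7 8 N
final 7 7 W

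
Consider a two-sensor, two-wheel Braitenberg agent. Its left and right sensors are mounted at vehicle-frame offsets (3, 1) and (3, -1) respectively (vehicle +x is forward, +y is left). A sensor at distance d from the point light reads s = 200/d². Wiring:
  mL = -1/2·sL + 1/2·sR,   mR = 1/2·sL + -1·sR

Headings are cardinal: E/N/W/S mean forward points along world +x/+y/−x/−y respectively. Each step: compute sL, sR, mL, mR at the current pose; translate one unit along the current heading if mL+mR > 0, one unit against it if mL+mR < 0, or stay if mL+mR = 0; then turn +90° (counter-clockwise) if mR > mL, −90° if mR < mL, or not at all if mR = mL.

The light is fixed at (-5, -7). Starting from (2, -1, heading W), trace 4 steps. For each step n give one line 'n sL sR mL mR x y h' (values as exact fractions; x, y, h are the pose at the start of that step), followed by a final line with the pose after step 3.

0 200/41 40/13 -480/533 -340/533 2 -1 W
1 20/9 100/29 160/261 -610/261 3 -1 S
2 200/61 200/89 -2800/5429 -3300/5429 3 0 W
3 50/41 1 -9/82 -16/41 4 0 N
final 4 -1 E

n=0: pose=(2,-1,W); sL=200/41, sR=40/13; mL=-480/533, mR=-340/533; mL+mR=-20/13 → advance -1; mR−mL=140/533 → turn +1·90°
n=1: pose=(3,-1,S); sL=20/9, sR=100/29; mL=160/261, mR=-610/261; mL+mR=-50/29 → advance -1; mR−mL=-770/261 → turn -1·90°
n=2: pose=(3,0,W); sL=200/61, sR=200/89; mL=-2800/5429, mR=-3300/5429; mL+mR=-100/89 → advance -1; mR−mL=-500/5429 → turn -1·90°
n=3: pose=(4,0,N); sL=50/41, sR=1; mL=-9/82, mR=-16/41; mL+mR=-1/2 → advance -1; mR−mL=-23/82 → turn -1·90°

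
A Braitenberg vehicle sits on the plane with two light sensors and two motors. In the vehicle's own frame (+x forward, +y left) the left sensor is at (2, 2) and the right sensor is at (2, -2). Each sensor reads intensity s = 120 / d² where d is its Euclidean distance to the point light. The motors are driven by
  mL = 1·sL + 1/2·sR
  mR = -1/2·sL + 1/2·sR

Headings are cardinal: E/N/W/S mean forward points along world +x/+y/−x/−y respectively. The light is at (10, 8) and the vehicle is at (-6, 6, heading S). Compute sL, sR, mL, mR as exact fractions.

30/53 6/17 669/901 -96/901

left sensor world pos  = (-4, 4); dL² = 212
right sensor world pos = (-8, 4); dR² = 340
sL = 120/212 = 30/53
sR = 120/340 = 6/17
mL = 1·sL + 1/2·sR = 669/901
mR = -1/2·sL + 1/2·sR = -96/901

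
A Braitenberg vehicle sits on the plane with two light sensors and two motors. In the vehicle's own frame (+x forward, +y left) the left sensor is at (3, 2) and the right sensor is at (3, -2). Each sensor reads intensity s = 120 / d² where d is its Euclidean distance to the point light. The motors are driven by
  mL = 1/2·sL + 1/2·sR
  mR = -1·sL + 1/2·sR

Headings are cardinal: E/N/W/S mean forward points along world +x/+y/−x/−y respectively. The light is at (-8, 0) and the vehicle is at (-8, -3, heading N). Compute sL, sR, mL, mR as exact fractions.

30 30 30 -15

left sensor world pos  = (-10, 0); dL² = 4
right sensor world pos = (-6, 0); dR² = 4
sL = 120/4 = 30
sR = 120/4 = 30
mL = 1/2·sL + 1/2·sR = 30
mR = -1·sL + 1/2·sR = -15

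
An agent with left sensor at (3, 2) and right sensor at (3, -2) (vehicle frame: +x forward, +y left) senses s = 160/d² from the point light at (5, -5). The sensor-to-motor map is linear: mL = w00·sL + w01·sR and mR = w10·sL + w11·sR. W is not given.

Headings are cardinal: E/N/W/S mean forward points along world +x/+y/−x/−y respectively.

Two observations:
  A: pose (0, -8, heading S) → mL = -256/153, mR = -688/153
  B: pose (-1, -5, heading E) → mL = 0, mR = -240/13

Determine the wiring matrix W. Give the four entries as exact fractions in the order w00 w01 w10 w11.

obs A: pose=(0,-8,S) → sL=32/9, sR=32/17, mL=-256/153, mR=-688/153
obs B: pose=(-1,-5,E) → sL=160/13, sR=160/13, mL=0, mR=-240/13
sensor matrix S = [[32/9, 32/17], [160/13, 160/13]]; det S = 40960/1989
solve [mL_A; mL_B] = S·[w00; w01] and [mR_A; mR_B] = S·[w10; w11]:
  w00 = -1, w01 = 1, w10 = -1, w11 = -1/2

-1 1 -1 -1/2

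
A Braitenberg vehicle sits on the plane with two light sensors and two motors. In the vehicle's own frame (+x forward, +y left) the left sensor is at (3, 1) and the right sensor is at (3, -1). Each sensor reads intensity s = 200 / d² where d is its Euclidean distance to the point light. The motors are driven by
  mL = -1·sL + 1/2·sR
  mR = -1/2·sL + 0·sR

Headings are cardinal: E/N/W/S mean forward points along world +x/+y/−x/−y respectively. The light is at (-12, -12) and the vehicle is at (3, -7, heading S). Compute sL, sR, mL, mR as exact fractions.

10/13 1 -7/26 -5/13

left sensor world pos  = (4, -10); dL² = 260
right sensor world pos = (2, -10); dR² = 200
sL = 200/260 = 10/13
sR = 200/200 = 1
mL = -1·sL + 1/2·sR = -7/26
mR = -1/2·sL + 0·sR = -5/13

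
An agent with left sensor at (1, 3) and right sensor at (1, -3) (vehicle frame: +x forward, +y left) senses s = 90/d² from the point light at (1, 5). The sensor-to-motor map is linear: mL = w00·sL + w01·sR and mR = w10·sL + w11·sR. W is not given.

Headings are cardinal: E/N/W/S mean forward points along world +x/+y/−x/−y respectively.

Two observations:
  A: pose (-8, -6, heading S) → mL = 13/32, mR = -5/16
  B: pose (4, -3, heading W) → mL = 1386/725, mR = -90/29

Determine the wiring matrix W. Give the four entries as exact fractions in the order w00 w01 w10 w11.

1/2 1/2 0 -1

obs A: pose=(-8,-6,S) → sL=1/2, sR=5/16, mL=13/32, mR=-5/16
obs B: pose=(4,-3,W) → sL=18/25, sR=90/29, mL=1386/725, mR=-90/29
sensor matrix S = [[1/2, 5/16], [18/25, 90/29]]; det S = 1539/1160
solve [mL_A; mL_B] = S·[w00; w01] and [mR_A; mR_B] = S·[w10; w11]:
  w00 = 1/2, w01 = 1/2, w10 = 0, w11 = -1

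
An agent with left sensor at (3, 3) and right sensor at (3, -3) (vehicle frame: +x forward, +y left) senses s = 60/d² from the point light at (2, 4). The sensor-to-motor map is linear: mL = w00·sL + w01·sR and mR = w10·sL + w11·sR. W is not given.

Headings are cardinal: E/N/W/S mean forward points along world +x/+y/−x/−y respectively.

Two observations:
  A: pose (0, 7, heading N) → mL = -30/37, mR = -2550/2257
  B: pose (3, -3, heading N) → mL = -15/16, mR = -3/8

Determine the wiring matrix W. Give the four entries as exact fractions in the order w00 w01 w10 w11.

0 -1/2 1/2 -1

obs A: pose=(0,7,N) → sL=60/61, sR=60/37, mL=-30/37, mR=-2550/2257
obs B: pose=(3,-3,N) → sL=3, sR=15/8, mL=-15/16, mR=-3/8
sensor matrix S = [[60/61, 60/37], [3, 15/8]]; det S = -13635/4514
solve [mL_A; mL_B] = S·[w00; w01] and [mR_A; mR_B] = S·[w10; w11]:
  w00 = 0, w01 = -1/2, w10 = 1/2, w11 = -1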